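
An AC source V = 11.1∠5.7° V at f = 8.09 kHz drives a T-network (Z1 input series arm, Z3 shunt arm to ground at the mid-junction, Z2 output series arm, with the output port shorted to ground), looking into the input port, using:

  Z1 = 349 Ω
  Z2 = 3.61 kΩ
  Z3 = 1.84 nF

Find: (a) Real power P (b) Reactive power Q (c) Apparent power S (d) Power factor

Step 1 — Angular frequency: ω = 2π·f = 2π·8090 = 5.083e+04 rad/s.
Step 2 — Component impedances:
  Z1: Z = R = 349 Ω
  Z2: Z = R = 3610 Ω
  Z3: Z = 1/(jωC) = -j/(ω·C) = 0 - j1.069e+04 Ω
Step 3 — With the output port shorted to ground, the output series arm Z2 runs from the junction to ground; the shunt arm Z3 also runs from the junction to ground. They appear in parallel: Z3 || Z2 = 3241 - j1094 Ω.
Step 4 — Series with input arm Z1: Z_in = Z1 + (Z3 || Z2) = 3590 - j1094 Ω = 3753∠-17.0° Ω.
Step 5 — Source phasor: V = 11.1∠5.7° V = 11.05 + j1.102 V.
Step 6 — Current: I = V / Z = 0.00273 + j0.001139 A = 0.002958∠22.7° A.
Step 7 — Complex power: S = V·I* = 0.03141 - j0.009573 VA.
Step 8 — Real power: P = Re(S) = 0.03141 W.
Step 9 — Reactive power: Q = Im(S) = -0.009573 VAR.
Step 10 — Apparent power: |S| = 0.03283 VA.
Step 11 — Power factor: PF = P/|S| = 0.9566 (leading).

(a) P = 0.03141 W  (b) Q = -0.009573 VAR  (c) S = 0.03283 VA  (d) PF = 0.9566 (leading)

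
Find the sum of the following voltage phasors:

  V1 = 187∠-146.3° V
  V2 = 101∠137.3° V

Step 1 — Convert each phasor to rectangular form:
  V1 = 187·(cos(-146.3°) + j·sin(-146.3°)) = -155.6 - j103.8 V
  V2 = 101·(cos(137.3°) + j·sin(137.3°)) = -74.23 + j68.49 V
Step 2 — Sum components: V_total = -229.8 - j35.26 V.
Step 3 — Convert to polar: |V_total| = 232.5 V, ∠V_total = -171.3°.

V_total = 232.5∠-171.3° V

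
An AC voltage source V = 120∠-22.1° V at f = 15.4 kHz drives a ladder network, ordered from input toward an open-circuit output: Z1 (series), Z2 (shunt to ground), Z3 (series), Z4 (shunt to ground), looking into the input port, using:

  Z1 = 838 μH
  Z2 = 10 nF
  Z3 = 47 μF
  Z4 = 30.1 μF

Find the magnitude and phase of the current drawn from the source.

Step 1 — Angular frequency: ω = 2π·f = 2π·1.54e+04 = 9.676e+04 rad/s.
Step 2 — Component impedances:
  Z1: Z = jωL = j·9.676e+04·0.000838 = 0 + j81.09 Ω
  Z2: Z = 1/(jωC) = -j/(ω·C) = 0 - j1033 Ω
  Z3: Z = 1/(jωC) = -j/(ω·C) = 0 - j0.2199 Ω
  Z4: Z = 1/(jωC) = -j/(ω·C) = 0 - j0.3433 Ω
Step 3 — Ladder network (open output): work backward from the far end, alternating series and parallel combinations. Z_in = 0 + j80.52 Ω = 80.52∠90.0° Ω.
Step 4 — Source phasor: V = 120∠-22.1° V = 111.2 - j45.15 V.
Step 5 — Ohm's law: I = V / Z_total = (111.2 - j45.15) / (0 + j80.52) = -0.5607 - j1.381 A.
Step 6 — Convert to polar: |I| = 1.49 A, ∠I = -112.1°.

I = 1.49∠-112.1° A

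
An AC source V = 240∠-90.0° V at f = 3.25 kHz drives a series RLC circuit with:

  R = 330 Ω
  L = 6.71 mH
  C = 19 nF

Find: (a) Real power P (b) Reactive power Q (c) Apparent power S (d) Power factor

Step 1 — Angular frequency: ω = 2π·f = 2π·3250 = 2.042e+04 rad/s.
Step 2 — Component impedances:
  R: Z = R = 330 Ω
  L: Z = jωL = j·2.042e+04·0.00671 = 0 + j137 Ω
  C: Z = 1/(jωC) = -j/(ω·C) = 0 - j2577 Ω
Step 3 — Series combination: Z_total = R + L + C = 330 - j2440 Ω = 2463∠-82.3° Ω.
Step 4 — Source phasor: V = 240∠-90.0° V = 0 - j240 V.
Step 5 — Current: I = V / Z = 0.09658 - j0.01306 A = 0.09746∠-7.7° A.
Step 6 — Complex power: S = V·I* = 3.134 - j23.18 VA.
Step 7 — Real power: P = Re(S) = 3.134 W.
Step 8 — Reactive power: Q = Im(S) = -23.18 VAR.
Step 9 — Apparent power: |S| = 23.39 VA.
Step 10 — Power factor: PF = P/|S| = 0.134 (leading).

(a) P = 3.134 W  (b) Q = -23.18 VAR  (c) S = 23.39 VA  (d) PF = 0.134 (leading)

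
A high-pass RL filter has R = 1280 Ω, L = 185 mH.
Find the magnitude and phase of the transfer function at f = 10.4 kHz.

Step 1 — Angular frequency: ω = 2π·1.04e+04 = 6.535e+04 rad/s.
Step 2 — Transfer function: H(jω) = jωL/(R + jωL).
Step 3 — Numerator jωL = j·1.209e+04; denominator R + jωL = 1280 + j1.209e+04.
Step 4 — H = 0.9889 + j0.1047.
Step 5 — Magnitude: |H| = 0.9944 (-0.0 dB); phase: φ = 6.0°.

|H| = 0.9944 (-0.0 dB), φ = 6.0°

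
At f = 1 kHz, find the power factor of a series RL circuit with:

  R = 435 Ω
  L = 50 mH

Step 1 — Angular frequency: ω = 2π·f = 2π·1000 = 6283 rad/s.
Step 2 — Component impedances:
  R: Z = R = 435 Ω
  L: Z = jωL = j·6283·0.05 = 0 + j314.2 Ω
Step 3 — Series combination: Z_total = R + L = 435 + j314.2 Ω = 536.6∠35.8° Ω.
Step 4 — Power factor: PF = cos(φ) = Re(Z)/|Z| = 435/536.6 = 0.8107.
Step 5 — Type: Im(Z) = 314.2 ⇒ lagging (phase φ = 35.8°).

PF = 0.8107 (lagging, φ = 35.8°)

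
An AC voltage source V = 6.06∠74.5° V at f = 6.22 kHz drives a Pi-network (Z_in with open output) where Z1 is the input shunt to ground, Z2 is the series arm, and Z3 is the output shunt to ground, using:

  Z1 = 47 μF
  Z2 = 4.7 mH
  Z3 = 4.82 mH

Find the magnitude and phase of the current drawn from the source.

Step 1 — Angular frequency: ω = 2π·f = 2π·6220 = 3.908e+04 rad/s.
Step 2 — Component impedances:
  Z1: Z = 1/(jωC) = -j/(ω·C) = 0 - j0.5444 Ω
  Z2: Z = jωL = j·3.908e+04·0.0047 = 0 + j183.7 Ω
  Z3: Z = jωL = j·3.908e+04·0.00482 = 0 + j188.4 Ω
Step 3 — With open output, the series arm Z2 and the output shunt Z3 appear in series to ground: Z2 + Z3 = 0 + j372.1 Ω.
Step 4 — Parallel with input shunt Z1: Z_in = Z1 || (Z2 + Z3) = 0 - j0.5452 Ω = 0.5452∠-90.0° Ω.
Step 5 — Source phasor: V = 6.06∠74.5° V = 1.619 + j5.84 V.
Step 6 — Ohm's law: I = V / Z_total = (1.619 + j5.84) / (0 - j0.5452) = -10.71 + j2.97 A.
Step 7 — Convert to polar: |I| = 11.11 A, ∠I = 164.5°.

I = 11.11∠164.5° A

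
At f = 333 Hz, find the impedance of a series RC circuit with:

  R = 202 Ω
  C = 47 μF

Step 1 — Angular frequency: ω = 2π·f = 2π·333 = 2092 rad/s.
Step 2 — Component impedances:
  R: Z = R = 202 Ω
  C: Z = 1/(jωC) = -j/(ω·C) = 0 - j10.17 Ω
Step 3 — Series combination: Z_total = R + C = 202 - j10.17 Ω = 202.3∠-2.9° Ω.

Z = 202 - j10.17 Ω = 202.3∠-2.9° Ω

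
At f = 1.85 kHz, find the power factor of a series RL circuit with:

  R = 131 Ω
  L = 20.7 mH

Step 1 — Angular frequency: ω = 2π·f = 2π·1850 = 1.162e+04 rad/s.
Step 2 — Component impedances:
  R: Z = R = 131 Ω
  L: Z = jωL = j·1.162e+04·0.0207 = 0 + j240.6 Ω
Step 3 — Series combination: Z_total = R + L = 131 + j240.6 Ω = 274∠61.4° Ω.
Step 4 — Power factor: PF = cos(φ) = Re(Z)/|Z| = 131/273.96 = 0.4782.
Step 5 — Type: Im(Z) = 240.6 ⇒ lagging (phase φ = 61.4°).

PF = 0.4782 (lagging, φ = 61.4°)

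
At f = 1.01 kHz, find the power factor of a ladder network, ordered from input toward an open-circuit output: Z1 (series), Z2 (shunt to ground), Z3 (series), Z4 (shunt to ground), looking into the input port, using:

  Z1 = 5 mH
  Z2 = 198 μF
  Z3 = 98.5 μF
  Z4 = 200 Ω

Step 1 — Angular frequency: ω = 2π·f = 2π·1010 = 6346 rad/s.
Step 2 — Component impedances:
  Z1: Z = jωL = j·6346·0.005 = 0 + j31.73 Ω
  Z2: Z = 1/(jωC) = -j/(ω·C) = 0 - j0.7959 Ω
  Z3: Z = 1/(jωC) = -j/(ω·C) = 0 - j1.6 Ω
  Z4: Z = R = 200 Ω
Step 3 — Ladder network (open output): work backward from the far end, alternating series and parallel combinations. Z_in = 0.003166 + j30.93 Ω = 30.93∠90.0° Ω.
Step 4 — Power factor: PF = cos(φ) = Re(Z)/|Z| = 0.003166/30.93 = 0.0001024.
Step 5 — Type: Im(Z) = 30.93 ⇒ lagging (phase φ = 90.0°).

PF = 0.0001024 (lagging, φ = 90.0°)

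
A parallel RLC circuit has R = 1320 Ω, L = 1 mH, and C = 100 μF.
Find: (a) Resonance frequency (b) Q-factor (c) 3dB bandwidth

Step 1 — Resonance: ω₀ = 1/√(LC) = 1/√(0.001·0.0001) = 3162 rad/s.
Step 2 — f₀ = ω₀/(2π) = 503.3 Hz.
Step 3 — Parallel Q: Q = R/(ω₀L) = 1320/(3162·0.001) = 417.4.
Step 4 — Bandwidth: Δω = ω₀/Q = 7.576 rad/s; BW = Δω/(2π) = 1.206 Hz.

(a) f₀ = 503.3 Hz  (b) Q = 417.4  (c) BW = 1.206 Hz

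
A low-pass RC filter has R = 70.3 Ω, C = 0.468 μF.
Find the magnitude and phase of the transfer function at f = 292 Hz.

Step 1 — Angular frequency: ω = 2π·292 = 1835 rad/s.
Step 2 — Transfer function: H(jω) = 1/(1 + jωRC).
Step 3 — Denominator: 1 + jωRC = 1 + j·1835·70.3·4.68e-07 = 1 + j0.06036.
Step 4 — H = 0.9964 - j0.06014.
Step 5 — Magnitude: |H| = 0.9982 (-0.0 dB); phase: φ = -3.5°.

|H| = 0.9982 (-0.0 dB), φ = -3.5°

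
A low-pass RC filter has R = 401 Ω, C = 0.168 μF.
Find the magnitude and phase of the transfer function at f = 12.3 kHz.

Step 1 — Angular frequency: ω = 2π·1.23e+04 = 7.728e+04 rad/s.
Step 2 — Transfer function: H(jω) = 1/(1 + jωRC).
Step 3 — Denominator: 1 + jωRC = 1 + j·7.728e+04·401·1.68e-07 = 1 + j5.206.
Step 4 — H = 0.03558 - j0.1852.
Step 5 — Magnitude: |H| = 0.1886 (-14.5 dB); phase: φ = -79.1°.

|H| = 0.1886 (-14.5 dB), φ = -79.1°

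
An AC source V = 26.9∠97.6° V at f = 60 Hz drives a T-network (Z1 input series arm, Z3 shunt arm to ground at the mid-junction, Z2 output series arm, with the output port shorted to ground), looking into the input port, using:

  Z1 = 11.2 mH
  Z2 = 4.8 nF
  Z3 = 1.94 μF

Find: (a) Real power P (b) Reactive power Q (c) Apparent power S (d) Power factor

Step 1 — Angular frequency: ω = 2π·f = 2π·60 = 377 rad/s.
Step 2 — Component impedances:
  Z1: Z = jωL = j·377·0.0112 = 0 + j4.222 Ω
  Z2: Z = 1/(jωC) = -j/(ω·C) = 0 - j5.526e+05 Ω
  Z3: Z = 1/(jωC) = -j/(ω·C) = 0 - j1367 Ω
Step 3 — With the output port shorted to ground, the output series arm Z2 runs from the junction to ground; the shunt arm Z3 also runs from the junction to ground. They appear in parallel: Z3 || Z2 = 0 - j1364 Ω.
Step 4 — Series with input arm Z1: Z_in = Z1 + (Z3 || Z2) = 0 - j1360 Ω = 1360∠-90.0° Ω.
Step 5 — Source phasor: V = 26.9∠97.6° V = -3.558 + j26.66 V.
Step 6 — Current: I = V / Z = -0.01961 - j0.002617 A = 0.01978∠-172.4° A.
Step 7 — Complex power: S = V·I* = 0 - j0.5322 VA.
Step 8 — Real power: P = Re(S) = 0 W.
Step 9 — Reactive power: Q = Im(S) = -0.5322 VAR.
Step 10 — Apparent power: |S| = 0.5322 VA.
Step 11 — Power factor: PF = P/|S| = 0 (leading).

(a) P = 0 W  (b) Q = -0.5322 VAR  (c) S = 0.5322 VA  (d) PF = 0 (leading)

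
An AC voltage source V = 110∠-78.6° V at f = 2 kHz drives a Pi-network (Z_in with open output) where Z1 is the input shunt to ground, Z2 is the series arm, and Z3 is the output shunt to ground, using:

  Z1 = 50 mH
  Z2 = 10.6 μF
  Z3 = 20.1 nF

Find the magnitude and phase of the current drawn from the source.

Step 1 — Angular frequency: ω = 2π·f = 2π·2000 = 1.257e+04 rad/s.
Step 2 — Component impedances:
  Z1: Z = jωL = j·1.257e+04·0.05 = 0 + j628.3 Ω
  Z2: Z = 1/(jωC) = -j/(ω·C) = 0 - j7.507 Ω
  Z3: Z = 1/(jωC) = -j/(ω·C) = 0 - j3959 Ω
Step 3 — With open output, the series arm Z2 and the output shunt Z3 appear in series to ground: Z2 + Z3 = 0 - j3967 Ω.
Step 4 — Parallel with input shunt Z1: Z_in = Z1 || (Z2 + Z3) = 0 + j746.6 Ω = 746.6∠90.0° Ω.
Step 5 — Source phasor: V = 110∠-78.6° V = 21.74 - j107.8 V.
Step 6 — Ohm's law: I = V / Z_total = (21.74 - j107.8) / (0 + j746.6) = -0.1444 - j0.02912 A.
Step 7 — Convert to polar: |I| = 0.1473 A, ∠I = -168.6°.

I = 0.1473∠-168.6° A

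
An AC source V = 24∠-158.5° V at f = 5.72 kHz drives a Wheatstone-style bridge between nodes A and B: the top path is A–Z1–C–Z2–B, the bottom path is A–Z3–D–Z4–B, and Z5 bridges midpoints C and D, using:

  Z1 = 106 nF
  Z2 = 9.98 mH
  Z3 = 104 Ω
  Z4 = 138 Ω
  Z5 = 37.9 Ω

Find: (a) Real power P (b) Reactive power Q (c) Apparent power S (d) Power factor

Step 1 — Angular frequency: ω = 2π·f = 2π·5720 = 3.594e+04 rad/s.
Step 2 — Component impedances:
  Z1: Z = 1/(jωC) = -j/(ω·C) = 0 - j262.5 Ω
  Z2: Z = jωL = j·3.594e+04·0.00998 = 0 + j358.7 Ω
  Z3: Z = R = 104 Ω
  Z4: Z = R = 138 Ω
  Z5: Z = R = 37.9 Ω
Step 3 — Bridge requires nodal analysis (the Z5 bridge couples midpoints C and D, so the two paths cannot be reduced to a simple series/parallel combination). Setting node B to ground and injecting 1 A at node A, the 3-node admittance system at A, C, D solves to V_A = Z_AB = 194.1 + j11.44 Ω = 194.4∠3.4° Ω.
Step 4 — Source phasor: V = 24∠-158.5° V = -22.33 - j8.796 V.
Step 5 — Current: I = V / Z = -0.1173 - j0.03841 A = 0.1234∠-161.9° A.
Step 6 — Complex power: S = V·I* = 2.958 + j0.1743 VA.
Step 7 — Real power: P = Re(S) = 2.958 W.
Step 8 — Reactive power: Q = Im(S) = 0.1743 VAR.
Step 9 — Apparent power: |S| = 2.963 VA.
Step 10 — Power factor: PF = P/|S| = 0.9983 (lagging).

(a) P = 2.958 W  (b) Q = 0.1743 VAR  (c) S = 2.963 VA  (d) PF = 0.9983 (lagging)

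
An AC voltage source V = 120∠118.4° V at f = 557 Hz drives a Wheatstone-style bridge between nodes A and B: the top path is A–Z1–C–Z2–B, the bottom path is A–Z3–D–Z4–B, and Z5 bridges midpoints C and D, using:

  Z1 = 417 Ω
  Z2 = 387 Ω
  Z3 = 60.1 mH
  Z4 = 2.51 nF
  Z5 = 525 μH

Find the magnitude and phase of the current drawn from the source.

Step 1 — Angular frequency: ω = 2π·f = 2π·557 = 3500 rad/s.
Step 2 — Component impedances:
  Z1: Z = R = 417 Ω
  Z2: Z = R = 387 Ω
  Z3: Z = jωL = j·3500·0.0601 = 0 + j210.3 Ω
  Z4: Z = 1/(jωC) = -j/(ω·C) = 0 - j1.138e+05 Ω
  Z5: Z = jωL = j·3500·0.000525 = 0 + j1.837 Ω
Step 3 — Bridge requires nodal analysis (the Z5 bridge couples midpoints C and D, so the two paths cannot be reduced to a simple series/parallel combination). Setting node B to ground and injecting 1 A at node A, the 3-node admittance system at A, C, D solves to V_A = Z_AB = 472.8 + j167.2 Ω = 501.5∠19.5° Ω.
Step 4 — Source phasor: V = 120∠118.4° V = -57.07 + j105.6 V.
Step 5 — Ohm's law: I = V / Z_total = (-57.07 + j105.6) / (472.8 + j167.2) = -0.03711 + j0.2364 A.
Step 6 — Convert to polar: |I| = 0.2393 A, ∠I = 98.9°.

I = 0.2393∠98.9° A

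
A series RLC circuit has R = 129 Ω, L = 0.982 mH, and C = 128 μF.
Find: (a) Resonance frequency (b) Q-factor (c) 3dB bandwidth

Step 1 — Resonance condition Im(Z)=0 gives ω₀ = 1/√(LC).
Step 2 — ω₀ = 1/√(0.000982·0.000128) = 2821 rad/s.
Step 3 — f₀ = ω₀/(2π) = 448.9 Hz.
Step 4 — Series Q: Q = ω₀L/R = 2821·0.000982/129 = 0.02147.
Step 5 — 3dB bandwidth: Δω = ω₀/Q = 1.314e+05 rad/s; BW = Δω/(2π) = 2.091e+04 Hz.

(a) f₀ = 448.9 Hz  (b) Q = 0.02147  (c) BW = 2.091e+04 Hz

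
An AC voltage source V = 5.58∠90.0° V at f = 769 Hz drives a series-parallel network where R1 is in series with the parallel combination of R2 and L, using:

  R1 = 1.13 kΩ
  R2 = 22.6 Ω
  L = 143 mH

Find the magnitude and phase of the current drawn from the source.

Step 1 — Angular frequency: ω = 2π·f = 2π·769 = 4832 rad/s.
Step 2 — Component impedances:
  R1: Z = R = 1130 Ω
  R2: Z = R = 22.6 Ω
  L: Z = jωL = j·4832·0.143 = 0 + j690.9 Ω
Step 3 — Parallel branch: R2 || L = 1/(1/R2 + 1/L) = 22.58 + j0.7384 Ω.
Step 4 — Series with R1: Z_total = R1 + (R2 || L) = 1153 + j0.7384 Ω = 1153∠0.0° Ω.
Step 5 — Source phasor: V = 5.58∠90.0° V = 0 + j5.58 V.
Step 6 — Ohm's law: I = V / Z_total = (0 + j5.58) / (1153 + j0.7384) = 3.102e-06 + j0.004841 A.
Step 7 — Convert to polar: |I| = 0.004841 A, ∠I = 90.0°.

I = 0.004841∠90.0° A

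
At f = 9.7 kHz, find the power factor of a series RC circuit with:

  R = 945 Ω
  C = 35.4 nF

Step 1 — Angular frequency: ω = 2π·f = 2π·9700 = 6.095e+04 rad/s.
Step 2 — Component impedances:
  R: Z = R = 945 Ω
  C: Z = 1/(jωC) = -j/(ω·C) = 0 - j463.5 Ω
Step 3 — Series combination: Z_total = R + C = 945 - j463.5 Ω = 1053∠-26.1° Ω.
Step 4 — Power factor: PF = cos(φ) = Re(Z)/|Z| = 945/1052.55 = 0.8978.
Step 5 — Type: Im(Z) = -463.5 ⇒ leading (phase φ = -26.1°).

PF = 0.8978 (leading, φ = -26.1°)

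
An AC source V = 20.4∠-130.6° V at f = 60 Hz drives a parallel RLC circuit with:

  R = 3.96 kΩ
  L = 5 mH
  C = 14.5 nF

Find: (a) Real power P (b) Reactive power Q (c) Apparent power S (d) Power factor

Step 1 — Angular frequency: ω = 2π·f = 2π·60 = 377 rad/s.
Step 2 — Component impedances:
  R: Z = R = 3960 Ω
  L: Z = jωL = j·377·0.005 = 0 + j1.885 Ω
  C: Z = 1/(jωC) = -j/(ω·C) = 0 - j1.829e+05 Ω
Step 3 — Parallel combination: 1/Z_total = 1/R + 1/L + 1/C; Z_total = 0.0008973 + j1.885 Ω = 1.885∠90.0° Ω.
Step 4 — Source phasor: V = 20.4∠-130.6° V = -13.28 - j15.49 V.
Step 5 — Current: I = V / Z = -8.221 + j7.039 A = 10.82∠139.4° A.
Step 6 — Complex power: S = V·I* = 0.1051 + j220.8 VA.
Step 7 — Real power: P = Re(S) = 0.1051 W.
Step 8 — Reactive power: Q = Im(S) = 220.8 VAR.
Step 9 — Apparent power: |S| = 220.8 VA.
Step 10 — Power factor: PF = P/|S| = 0.000476 (lagging).

(a) P = 0.1051 W  (b) Q = 220.8 VAR  (c) S = 220.8 VA  (d) PF = 0.000476 (lagging)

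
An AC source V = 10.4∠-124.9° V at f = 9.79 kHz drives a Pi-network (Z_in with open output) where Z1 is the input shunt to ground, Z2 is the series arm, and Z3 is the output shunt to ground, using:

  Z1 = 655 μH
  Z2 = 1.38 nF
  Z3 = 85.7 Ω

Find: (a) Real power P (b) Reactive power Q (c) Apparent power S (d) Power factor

Step 1 — Angular frequency: ω = 2π·f = 2π·9790 = 6.151e+04 rad/s.
Step 2 — Component impedances:
  Z1: Z = jωL = j·6.151e+04·0.000655 = 0 + j40.29 Ω
  Z2: Z = 1/(jωC) = -j/(ω·C) = 0 - j1.178e+04 Ω
  Z3: Z = R = 85.7 Ω
Step 3 — With open output, the series arm Z2 and the output shunt Z3 appear in series to ground: Z2 + Z3 = 85.7 - j1.178e+04 Ω.
Step 4 — Parallel with input shunt Z1: Z_in = Z1 || (Z2 + Z3) = 0.001009 + j40.43 Ω = 40.43∠90.0° Ω.
Step 5 — Source phasor: V = 10.4∠-124.9° V = -5.95 - j8.53 V.
Step 6 — Current: I = V / Z = -0.211 + j0.1472 A = 0.2572∠145.1° A.
Step 7 — Complex power: S = V·I* = 6.679e-05 + j2.675 VA.
Step 8 — Real power: P = Re(S) = 6.679e-05 W.
Step 9 — Reactive power: Q = Im(S) = 2.675 VAR.
Step 10 — Apparent power: |S| = 2.675 VA.
Step 11 — Power factor: PF = P/|S| = 2.497e-05 (lagging).

(a) P = 6.679e-05 W  (b) Q = 2.675 VAR  (c) S = 2.675 VA  (d) PF = 2.497e-05 (lagging)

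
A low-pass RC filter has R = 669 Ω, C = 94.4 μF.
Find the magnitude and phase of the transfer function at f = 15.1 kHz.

Step 1 — Angular frequency: ω = 2π·1.51e+04 = 9.488e+04 rad/s.
Step 2 — Transfer function: H(jω) = 1/(1 + jωRC).
Step 3 — Denominator: 1 + jωRC = 1 + j·9.488e+04·669·9.44e-05 = 1 + j5992.
Step 4 — H = 2.785e-08 - j0.0001669.
Step 5 — Magnitude: |H| = 0.0001669 (-75.6 dB); phase: φ = -90.0°.

|H| = 0.0001669 (-75.6 dB), φ = -90.0°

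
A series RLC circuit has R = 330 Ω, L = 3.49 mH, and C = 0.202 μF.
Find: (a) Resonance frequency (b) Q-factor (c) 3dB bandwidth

Step 1 — Resonance: ω₀ = 1/√(LC) = 1/√(0.00349·2.02e-07) = 3.766e+04 rad/s.
Step 2 — f₀ = ω₀/(2π) = 5994 Hz.
Step 3 — Series Q: Q = ω₀L/R = 3.766e+04·0.00349/330 = 0.3983.
Step 4 — Bandwidth: Δω = ω₀/Q = 9.456e+04 rad/s; BW = Δω/(2π) = 1.505e+04 Hz.

(a) f₀ = 5994 Hz  (b) Q = 0.3983  (c) BW = 1.505e+04 Hz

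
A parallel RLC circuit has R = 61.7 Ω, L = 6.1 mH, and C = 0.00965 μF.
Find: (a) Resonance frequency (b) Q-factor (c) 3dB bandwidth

Step 1 — Resonance: ω₀ = 1/√(LC) = 1/√(0.0061·9.65e-09) = 1.303e+05 rad/s.
Step 2 — f₀ = ω₀/(2π) = 2.074e+04 Hz.
Step 3 — Parallel Q: Q = R/(ω₀L) = 61.7/(1.303e+05·0.0061) = 0.0776.
Step 4 — Bandwidth: Δω = ω₀/Q = 1.68e+06 rad/s; BW = Δω/(2π) = 2.673e+05 Hz.

(a) f₀ = 2.074e+04 Hz  (b) Q = 0.0776  (c) BW = 2.673e+05 Hz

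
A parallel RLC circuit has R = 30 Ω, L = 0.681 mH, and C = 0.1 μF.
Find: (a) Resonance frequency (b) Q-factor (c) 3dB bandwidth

Step 1 — Resonance: ω₀ = 1/√(LC) = 1/√(0.000681·1e-07) = 1.212e+05 rad/s.
Step 2 — f₀ = ω₀/(2π) = 1.929e+04 Hz.
Step 3 — Parallel Q: Q = R/(ω₀L) = 30/(1.212e+05·0.000681) = 0.3635.
Step 4 — Bandwidth: Δω = ω₀/Q = 3.333e+05 rad/s; BW = Δω/(2π) = 5.305e+04 Hz.

(a) f₀ = 1.929e+04 Hz  (b) Q = 0.3635  (c) BW = 5.305e+04 Hz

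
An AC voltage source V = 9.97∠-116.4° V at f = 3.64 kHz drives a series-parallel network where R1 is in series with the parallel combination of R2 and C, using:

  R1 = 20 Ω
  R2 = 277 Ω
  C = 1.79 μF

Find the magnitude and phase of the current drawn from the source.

Step 1 — Angular frequency: ω = 2π·f = 2π·3640 = 2.287e+04 rad/s.
Step 2 — Component impedances:
  R1: Z = R = 20 Ω
  R2: Z = R = 277 Ω
  C: Z = 1/(jωC) = -j/(ω·C) = 0 - j24.43 Ω
Step 3 — Parallel branch: R2 || C = 1/(1/R2 + 1/C) = 2.137 - j24.24 Ω.
Step 4 — Series with R1: Z_total = R1 + (R2 || C) = 22.14 - j24.24 Ω = 32.83∠-47.6° Ω.
Step 5 — Source phasor: V = 9.97∠-116.4° V = -4.433 - j8.93 V.
Step 6 — Ohm's law: I = V / Z_total = (-4.433 - j8.93) / (22.14 - j24.24) = 0.1098 - j0.2832 A.
Step 7 — Convert to polar: |I| = 0.3037 A, ∠I = -68.8°.

I = 0.3037∠-68.8° A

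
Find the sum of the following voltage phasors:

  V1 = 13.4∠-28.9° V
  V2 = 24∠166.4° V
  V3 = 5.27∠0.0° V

Step 1 — Convert each phasor to rectangular form:
  V1 = 13.4·(cos(-28.9°) + j·sin(-28.9°)) = 11.73 - j6.476 V
  V2 = 24·(cos(166.4°) + j·sin(166.4°)) = -23.33 + j5.643 V
  V3 = 5.27·(cos(0.0°) + j·sin(0.0°)) = 5.27 V
Step 2 — Sum components: V_total = -6.326 - j0.8326 V.
Step 3 — Convert to polar: |V_total| = 6.38 V, ∠V_total = -172.5°.

V_total = 6.38∠-172.5° V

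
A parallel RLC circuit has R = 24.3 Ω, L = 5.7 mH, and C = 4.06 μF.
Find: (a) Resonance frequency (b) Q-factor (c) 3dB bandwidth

Step 1 — Resonance: ω₀ = 1/√(LC) = 1/√(0.0057·4.06e-06) = 6574 rad/s.
Step 2 — f₀ = ω₀/(2π) = 1046 Hz.
Step 3 — Parallel Q: Q = R/(ω₀L) = 24.3/(6574·0.0057) = 0.6485.
Step 4 — Bandwidth: Δω = ω₀/Q = 1.014e+04 rad/s; BW = Δω/(2π) = 1613 Hz.

(a) f₀ = 1046 Hz  (b) Q = 0.6485  (c) BW = 1613 Hz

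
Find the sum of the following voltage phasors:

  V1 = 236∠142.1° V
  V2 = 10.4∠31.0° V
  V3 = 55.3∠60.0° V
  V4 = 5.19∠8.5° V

Step 1 — Convert each phasor to rectangular form:
  V1 = 236·(cos(142.1°) + j·sin(142.1°)) = -186.2 + j145 V
  V2 = 10.4·(cos(31.0°) + j·sin(31.0°)) = 8.915 + j5.356 V
  V3 = 55.3·(cos(60.0°) + j·sin(60.0°)) = 27.65 + j47.89 V
  V4 = 5.19·(cos(8.5°) + j·sin(8.5°)) = 5.133 + j0.7671 V
Step 2 — Sum components: V_total = -144.5 + j199 V.
Step 3 — Convert to polar: |V_total| = 245.9 V, ∠V_total = 126.0°.

V_total = 245.9∠126.0° V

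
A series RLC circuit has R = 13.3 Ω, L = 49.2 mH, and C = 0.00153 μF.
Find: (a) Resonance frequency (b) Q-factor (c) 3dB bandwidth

Step 1 — Resonance: ω₀ = 1/√(LC) = 1/√(0.0492·1.53e-09) = 1.153e+05 rad/s.
Step 2 — f₀ = ω₀/(2π) = 1.834e+04 Hz.
Step 3 — Series Q: Q = ω₀L/R = 1.153e+05·0.0492/13.3 = 426.4.
Step 4 — Bandwidth: Δω = ω₀/Q = 270.3 rad/s; BW = Δω/(2π) = 43.02 Hz.

(a) f₀ = 1.834e+04 Hz  (b) Q = 426.4  (c) BW = 43.02 Hz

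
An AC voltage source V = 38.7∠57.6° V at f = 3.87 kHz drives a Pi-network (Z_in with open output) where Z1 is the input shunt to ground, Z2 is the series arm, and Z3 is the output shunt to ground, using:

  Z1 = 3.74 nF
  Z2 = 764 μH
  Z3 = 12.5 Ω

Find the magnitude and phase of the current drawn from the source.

Step 1 — Angular frequency: ω = 2π·f = 2π·3870 = 2.432e+04 rad/s.
Step 2 — Component impedances:
  Z1: Z = 1/(jωC) = -j/(ω·C) = 0 - j1.1e+04 Ω
  Z2: Z = jωL = j·2.432e+04·0.000764 = 0 + j18.58 Ω
  Z3: Z = R = 12.5 Ω
Step 3 — With open output, the series arm Z2 and the output shunt Z3 appear in series to ground: Z2 + Z3 = 12.5 + j18.58 Ω.
Step 4 — Parallel with input shunt Z1: Z_in = Z1 || (Z2 + Z3) = 12.54 + j18.59 Ω = 22.43∠56.0° Ω.
Step 5 — Source phasor: V = 38.7∠57.6° V = 20.74 + j32.68 V.
Step 6 — Ohm's law: I = V / Z_total = (20.74 + j32.68) / (12.54 + j18.59) = 1.725 + j0.04819 A.
Step 7 — Convert to polar: |I| = 1.725 A, ∠I = 1.6°.

I = 1.725∠1.6° A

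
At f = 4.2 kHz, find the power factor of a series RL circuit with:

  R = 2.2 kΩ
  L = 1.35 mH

Step 1 — Angular frequency: ω = 2π·f = 2π·4200 = 2.639e+04 rad/s.
Step 2 — Component impedances:
  R: Z = R = 2200 Ω
  L: Z = jωL = j·2.639e+04·0.00135 = 0 + j35.63 Ω
Step 3 — Series combination: Z_total = R + L = 2200 + j35.63 Ω = 2200∠0.9° Ω.
Step 4 — Power factor: PF = cos(φ) = Re(Z)/|Z| = 2200/2200.3 = 0.9999.
Step 5 — Type: Im(Z) = 35.63 ⇒ lagging (phase φ = 0.9°).

PF = 0.9999 (lagging, φ = 0.9°)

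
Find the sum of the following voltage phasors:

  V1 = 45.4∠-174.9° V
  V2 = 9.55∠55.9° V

Step 1 — Convert each phasor to rectangular form:
  V1 = 45.4·(cos(-174.9°) + j·sin(-174.9°)) = -45.22 - j4.036 V
  V2 = 9.55·(cos(55.9°) + j·sin(55.9°)) = 5.354 + j7.908 V
Step 2 — Sum components: V_total = -39.87 + j3.872 V.
Step 3 — Convert to polar: |V_total| = 40.05 V, ∠V_total = 174.5°.

V_total = 40.05∠174.5° V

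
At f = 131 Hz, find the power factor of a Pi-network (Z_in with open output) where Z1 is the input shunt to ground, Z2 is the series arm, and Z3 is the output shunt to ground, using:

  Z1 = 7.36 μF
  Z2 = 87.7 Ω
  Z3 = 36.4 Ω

Step 1 — Angular frequency: ω = 2π·f = 2π·131 = 823.1 rad/s.
Step 2 — Component impedances:
  Z1: Z = 1/(jωC) = -j/(ω·C) = 0 - j165.1 Ω
  Z2: Z = R = 87.7 Ω
  Z3: Z = R = 36.4 Ω
Step 3 — With open output, the series arm Z2 and the output shunt Z3 appear in series to ground: Z2 + Z3 = 124.1 Ω.
Step 4 — Parallel with input shunt Z1: Z_in = Z1 || (Z2 + Z3) = 79.29 - j59.61 Ω = 99.19∠-36.9° Ω.
Step 5 — Power factor: PF = cos(φ) = Re(Z)/|Z| = 79.287/99.194 = 0.7993.
Step 6 — Type: Im(Z) = -59.61 ⇒ leading (phase φ = -36.9°).

PF = 0.7993 (leading, φ = -36.9°)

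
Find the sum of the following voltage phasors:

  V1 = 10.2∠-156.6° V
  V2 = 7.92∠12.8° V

Step 1 — Convert each phasor to rectangular form:
  V1 = 10.2·(cos(-156.6°) + j·sin(-156.6°)) = -9.361 - j4.051 V
  V2 = 7.92·(cos(12.8°) + j·sin(12.8°)) = 7.723 + j1.755 V
Step 2 — Sum components: V_total = -1.638 - j2.296 V.
Step 3 — Convert to polar: |V_total| = 2.821 V, ∠V_total = -125.5°.

V_total = 2.821∠-125.5° V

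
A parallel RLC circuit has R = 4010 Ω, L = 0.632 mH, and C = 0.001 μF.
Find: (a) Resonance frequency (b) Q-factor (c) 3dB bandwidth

Step 1 — Resonance: ω₀ = 1/√(LC) = 1/√(0.000632·1e-09) = 1.258e+06 rad/s.
Step 2 — f₀ = ω₀/(2π) = 2.002e+05 Hz.
Step 3 — Parallel Q: Q = R/(ω₀L) = 4010/(1.258e+06·0.000632) = 5.044.
Step 4 — Bandwidth: Δω = ω₀/Q = 2.494e+05 rad/s; BW = Δω/(2π) = 3.969e+04 Hz.

(a) f₀ = 2.002e+05 Hz  (b) Q = 5.044  (c) BW = 3.969e+04 Hz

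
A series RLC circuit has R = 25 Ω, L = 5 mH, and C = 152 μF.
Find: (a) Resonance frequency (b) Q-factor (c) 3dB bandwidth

Step 1 — Resonance: ω₀ = 1/√(LC) = 1/√(0.005·0.000152) = 1147 rad/s.
Step 2 — f₀ = ω₀/(2π) = 182.6 Hz.
Step 3 — Series Q: Q = ω₀L/R = 1147·0.005/25 = 0.2294.
Step 4 — Bandwidth: Δω = ω₀/Q = 5000 rad/s; BW = Δω/(2π) = 795.8 Hz.

(a) f₀ = 182.6 Hz  (b) Q = 0.2294  (c) BW = 795.8 Hz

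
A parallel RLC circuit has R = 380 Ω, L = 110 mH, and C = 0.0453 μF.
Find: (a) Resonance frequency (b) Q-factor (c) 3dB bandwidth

Step 1 — Resonance: ω₀ = 1/√(LC) = 1/√(0.11·4.53e-08) = 1.417e+04 rad/s.
Step 2 — f₀ = ω₀/(2π) = 2255 Hz.
Step 3 — Parallel Q: Q = R/(ω₀L) = 380/(1.417e+04·0.11) = 0.2439.
Step 4 — Bandwidth: Δω = ω₀/Q = 5.809e+04 rad/s; BW = Δω/(2π) = 9246 Hz.

(a) f₀ = 2255 Hz  (b) Q = 0.2439  (c) BW = 9246 Hz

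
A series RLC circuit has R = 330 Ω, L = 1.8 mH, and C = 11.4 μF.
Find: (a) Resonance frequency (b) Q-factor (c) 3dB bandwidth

Step 1 — Resonance condition Im(Z)=0 gives ω₀ = 1/√(LC).
Step 2 — ω₀ = 1/√(0.0018·1.14e-05) = 6981 rad/s.
Step 3 — f₀ = ω₀/(2π) = 1111 Hz.
Step 4 — Series Q: Q = ω₀L/R = 6981·0.0018/330 = 0.03808.
Step 5 — 3dB bandwidth: Δω = ω₀/Q = 1.833e+05 rad/s; BW = Δω/(2π) = 2.918e+04 Hz.

(a) f₀ = 1111 Hz  (b) Q = 0.03808  (c) BW = 2.918e+04 Hz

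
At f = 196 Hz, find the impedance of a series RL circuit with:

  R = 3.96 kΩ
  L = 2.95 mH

Step 1 — Angular frequency: ω = 2π·f = 2π·196 = 1232 rad/s.
Step 2 — Component impedances:
  R: Z = R = 3960 Ω
  L: Z = jωL = j·1232·0.00295 = 0 + j3.633 Ω
Step 3 — Series combination: Z_total = R + L = 3960 + j3.633 Ω = 3960∠0.1° Ω.

Z = 3960 + j3.633 Ω = 3960∠0.1° Ω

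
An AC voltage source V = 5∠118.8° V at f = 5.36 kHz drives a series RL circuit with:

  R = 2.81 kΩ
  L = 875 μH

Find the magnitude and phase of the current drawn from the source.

Step 1 — Angular frequency: ω = 2π·f = 2π·5360 = 3.368e+04 rad/s.
Step 2 — Component impedances:
  R: Z = R = 2810 Ω
  L: Z = jωL = j·3.368e+04·0.000875 = 0 + j29.47 Ω
Step 3 — Series combination: Z_total = R + L = 2810 + j29.47 Ω = 2810∠0.6° Ω.
Step 4 — Source phasor: V = 5∠118.8° V = -2.409 + j4.382 V.
Step 5 — Ohm's law: I = V / Z_total = (-2.409 + j4.382) / (2810 + j29.47) = -0.0008408 + j0.001568 A.
Step 6 — Convert to polar: |I| = 0.001779 A, ∠I = 118.2°.

I = 0.001779∠118.2° A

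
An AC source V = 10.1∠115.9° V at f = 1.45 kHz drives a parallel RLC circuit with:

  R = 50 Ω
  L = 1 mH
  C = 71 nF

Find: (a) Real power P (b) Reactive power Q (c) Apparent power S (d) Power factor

Step 1 — Angular frequency: ω = 2π·f = 2π·1450 = 9111 rad/s.
Step 2 — Component impedances:
  R: Z = R = 50 Ω
  L: Z = jωL = j·9111·0.001 = 0 + j9.111 Ω
  C: Z = 1/(jωC) = -j/(ω·C) = 0 - j1546 Ω
Step 3 — Parallel combination: 1/Z_total = 1/R + 1/L + 1/C; Z_total = 1.625 + j8.867 Ω = 9.014∠79.6° Ω.
Step 4 — Source phasor: V = 10.1∠115.9° V = -4.412 + j9.086 V.
Step 5 — Current: I = V / Z = 0.9031 + j0.6631 A = 1.12∠36.3° A.
Step 6 — Complex power: S = V·I* = 2.04 + j11.13 VA.
Step 7 — Real power: P = Re(S) = 2.04 W.
Step 8 — Reactive power: Q = Im(S) = 11.13 VAR.
Step 9 — Apparent power: |S| = 11.32 VA.
Step 10 — Power factor: PF = P/|S| = 0.1803 (lagging).

(a) P = 2.04 W  (b) Q = 11.13 VAR  (c) S = 11.32 VA  (d) PF = 0.1803 (lagging)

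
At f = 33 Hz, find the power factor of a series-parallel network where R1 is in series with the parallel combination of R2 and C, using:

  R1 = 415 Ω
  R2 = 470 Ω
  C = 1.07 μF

Step 1 — Angular frequency: ω = 2π·f = 2π·33 = 207.3 rad/s.
Step 2 — Component impedances:
  R1: Z = R = 415 Ω
  R2: Z = R = 470 Ω
  C: Z = 1/(jωC) = -j/(ω·C) = 0 - j4507 Ω
Step 3 — Parallel branch: R2 || C = 1/(1/R2 + 1/C) = 464.9 - j48.48 Ω.
Step 4 — Series with R1: Z_total = R1 + (R2 || C) = 879.9 - j48.48 Ω = 881.3∠-3.2° Ω.
Step 5 — Power factor: PF = cos(φ) = Re(Z)/|Z| = 879.94/881.28 = 0.9985.
Step 6 — Type: Im(Z) = -48.48 ⇒ leading (phase φ = -3.2°).

PF = 0.9985 (leading, φ = -3.2°)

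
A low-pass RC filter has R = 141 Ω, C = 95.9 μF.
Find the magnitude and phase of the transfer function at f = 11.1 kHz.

Step 1 — Angular frequency: ω = 2π·1.11e+04 = 6.974e+04 rad/s.
Step 2 — Transfer function: H(jω) = 1/(1 + jωRC).
Step 3 — Denominator: 1 + jωRC = 1 + j·6.974e+04·141·9.59e-05 = 1 + j943.1.
Step 4 — H = 1.124e-06 - j0.00106.
Step 5 — Magnitude: |H| = 0.00106 (-59.5 dB); phase: φ = -89.9°.

|H| = 0.00106 (-59.5 dB), φ = -89.9°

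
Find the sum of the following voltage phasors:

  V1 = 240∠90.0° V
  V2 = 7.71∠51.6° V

Step 1 — Convert each phasor to rectangular form:
  V1 = 240·(cos(90.0°) + j·sin(90.0°)) = 0 + j240 V
  V2 = 7.71·(cos(51.6°) + j·sin(51.6°)) = 4.789 + j6.042 V
Step 2 — Sum components: V_total = 4.789 + j246 V.
Step 3 — Convert to polar: |V_total| = 246.1 V, ∠V_total = 88.9°.

V_total = 246.1∠88.9° V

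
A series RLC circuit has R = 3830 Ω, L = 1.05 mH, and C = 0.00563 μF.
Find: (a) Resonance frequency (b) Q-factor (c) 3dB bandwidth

Step 1 — Resonance: ω₀ = 1/√(LC) = 1/√(0.00105·5.63e-09) = 4.113e+05 rad/s.
Step 2 — f₀ = ω₀/(2π) = 6.546e+04 Hz.
Step 3 — Series Q: Q = ω₀L/R = 4.113e+05·0.00105/3830 = 0.1128.
Step 4 — Bandwidth: Δω = ω₀/Q = 3.648e+06 rad/s; BW = Δω/(2π) = 5.805e+05 Hz.

(a) f₀ = 6.546e+04 Hz  (b) Q = 0.1128  (c) BW = 5.805e+05 Hz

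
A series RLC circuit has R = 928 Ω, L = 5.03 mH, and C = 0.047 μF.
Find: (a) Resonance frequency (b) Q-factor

Step 1 — Resonance condition Im(Z)=0 gives ω₀ = 1/√(LC).
Step 2 — ω₀ = 1/√(0.00503·4.7e-08) = 6.504e+04 rad/s.
Step 3 — f₀ = ω₀/(2π) = 1.035e+04 Hz.
Step 4 — Series Q: Q = ω₀L/R = 6.504e+04·0.00503/928 = 0.3525.

(a) f₀ = 1.035e+04 Hz  (b) Q = 0.3525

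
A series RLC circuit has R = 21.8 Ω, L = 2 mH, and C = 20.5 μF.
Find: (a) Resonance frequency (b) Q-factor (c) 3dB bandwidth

Step 1 — Resonance: ω₀ = 1/√(LC) = 1/√(0.002·2.05e-05) = 4939 rad/s.
Step 2 — f₀ = ω₀/(2π) = 786 Hz.
Step 3 — Series Q: Q = ω₀L/R = 4939·0.002/21.8 = 0.4531.
Step 4 — Bandwidth: Δω = ω₀/Q = 1.09e+04 rad/s; BW = Δω/(2π) = 1735 Hz.

(a) f₀ = 786 Hz  (b) Q = 0.4531  (c) BW = 1735 Hz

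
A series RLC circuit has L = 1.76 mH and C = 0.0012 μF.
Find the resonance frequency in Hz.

Step 1 — Resonance condition Im(Z)=0 gives ω₀ = 1/√(LC).
Step 2 — ω₀ = 1/√(0.00176·1.2e-09) = 6.881e+05 rad/s.
Step 3 — f₀ = ω₀/(2π) = 1.095e+05 Hz.

f₀ = 1.095e+05 Hz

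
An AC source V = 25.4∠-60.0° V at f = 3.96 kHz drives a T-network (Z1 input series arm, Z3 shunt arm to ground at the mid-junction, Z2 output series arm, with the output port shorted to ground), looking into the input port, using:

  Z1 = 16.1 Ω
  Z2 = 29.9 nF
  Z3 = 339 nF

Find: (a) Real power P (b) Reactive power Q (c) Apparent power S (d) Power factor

Step 1 — Angular frequency: ω = 2π·f = 2π·3960 = 2.488e+04 rad/s.
Step 2 — Component impedances:
  Z1: Z = R = 16.1 Ω
  Z2: Z = 1/(jωC) = -j/(ω·C) = 0 - j1344 Ω
  Z3: Z = 1/(jωC) = -j/(ω·C) = 0 - j118.6 Ω
Step 3 — With the output port shorted to ground, the output series arm Z2 runs from the junction to ground; the shunt arm Z3 also runs from the junction to ground. They appear in parallel: Z3 || Z2 = 0 - j108.9 Ω.
Step 4 — Series with input arm Z1: Z_in = Z1 + (Z3 || Z2) = 16.1 - j108.9 Ω = 110.1∠-81.6° Ω.
Step 5 — Source phasor: V = 25.4∠-60.0° V = 12.7 - j22 V.
Step 6 — Current: I = V / Z = 0.2144 + j0.08488 A = 0.2306∠21.6° A.
Step 7 — Complex power: S = V·I* = 0.8564 - j5.795 VA.
Step 8 — Real power: P = Re(S) = 0.8564 W.
Step 9 — Reactive power: Q = Im(S) = -5.795 VAR.
Step 10 — Apparent power: |S| = 5.858 VA.
Step 11 — Power factor: PF = P/|S| = 0.1462 (leading).

(a) P = 0.8564 W  (b) Q = -5.795 VAR  (c) S = 5.858 VA  (d) PF = 0.1462 (leading)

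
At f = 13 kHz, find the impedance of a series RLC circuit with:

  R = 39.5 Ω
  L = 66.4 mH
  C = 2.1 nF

Step 1 — Angular frequency: ω = 2π·f = 2π·1.3e+04 = 8.168e+04 rad/s.
Step 2 — Component impedances:
  R: Z = R = 39.5 Ω
  L: Z = jωL = j·8.168e+04·0.0664 = 0 + j5424 Ω
  C: Z = 1/(jωC) = -j/(ω·C) = 0 - j5830 Ω
Step 3 — Series combination: Z_total = R + L + C = 39.5 - j406.2 Ω = 408.1∠-84.4° Ω.

Z = 39.5 - j406.2 Ω = 408.1∠-84.4° Ω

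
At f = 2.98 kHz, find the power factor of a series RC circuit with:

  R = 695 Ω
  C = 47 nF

Step 1 — Angular frequency: ω = 2π·f = 2π·2980 = 1.872e+04 rad/s.
Step 2 — Component impedances:
  R: Z = R = 695 Ω
  C: Z = 1/(jωC) = -j/(ω·C) = 0 - j1136 Ω
Step 3 — Series combination: Z_total = R + C = 695 - j1136 Ω = 1332∠-58.5° Ω.
Step 4 — Power factor: PF = cos(φ) = Re(Z)/|Z| = 695/1332 = 0.5218.
Step 5 — Type: Im(Z) = -1136 ⇒ leading (phase φ = -58.5°).

PF = 0.5218 (leading, φ = -58.5°)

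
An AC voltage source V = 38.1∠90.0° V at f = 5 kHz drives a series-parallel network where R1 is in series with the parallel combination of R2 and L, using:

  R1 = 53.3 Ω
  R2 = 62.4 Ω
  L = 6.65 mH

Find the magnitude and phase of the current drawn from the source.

Step 1 — Angular frequency: ω = 2π·f = 2π·5000 = 3.142e+04 rad/s.
Step 2 — Component impedances:
  R1: Z = R = 53.3 Ω
  R2: Z = R = 62.4 Ω
  L: Z = jωL = j·3.142e+04·0.00665 = 0 + j208.9 Ω
Step 3 — Parallel branch: R2 || L = 1/(1/R2 + 1/L) = 57.29 + j17.11 Ω.
Step 4 — Series with R1: Z_total = R1 + (R2 || L) = 110.6 + j17.11 Ω = 111.9∠8.8° Ω.
Step 5 — Source phasor: V = 38.1∠90.0° V = 0 + j38.1 V.
Step 6 — Ohm's law: I = V / Z_total = (0 + j38.1) / (110.6 + j17.11) = 0.05206 + j0.3365 A.
Step 7 — Convert to polar: |I| = 0.3405 A, ∠I = 81.2°.

I = 0.3405∠81.2° A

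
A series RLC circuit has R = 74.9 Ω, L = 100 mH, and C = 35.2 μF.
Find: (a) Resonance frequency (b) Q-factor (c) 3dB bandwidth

Step 1 — Resonance condition Im(Z)=0 gives ω₀ = 1/√(LC).
Step 2 — ω₀ = 1/√(0.1·3.52e-05) = 533 rad/s.
Step 3 — f₀ = ω₀/(2π) = 84.83 Hz.
Step 4 — Series Q: Q = ω₀L/R = 533·0.1/74.9 = 0.7116.
Step 5 — 3dB bandwidth: Δω = ω₀/Q = 749 rad/s; BW = Δω/(2π) = 119.2 Hz.

(a) f₀ = 84.83 Hz  (b) Q = 0.7116  (c) BW = 119.2 Hz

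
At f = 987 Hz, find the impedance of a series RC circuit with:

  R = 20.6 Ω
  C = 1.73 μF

Step 1 — Angular frequency: ω = 2π·f = 2π·987 = 6202 rad/s.
Step 2 — Component impedances:
  R: Z = R = 20.6 Ω
  C: Z = 1/(jωC) = -j/(ω·C) = 0 - j93.21 Ω
Step 3 — Series combination: Z_total = R + C = 20.6 - j93.21 Ω = 95.46∠-77.5° Ω.

Z = 20.6 - j93.21 Ω = 95.46∠-77.5° Ω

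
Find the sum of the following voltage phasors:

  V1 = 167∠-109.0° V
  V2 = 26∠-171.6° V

Step 1 — Convert each phasor to rectangular form:
  V1 = 167·(cos(-109.0°) + j·sin(-109.0°)) = -54.37 - j157.9 V
  V2 = 26·(cos(-171.6°) + j·sin(-171.6°)) = -25.72 - j3.798 V
Step 2 — Sum components: V_total = -80.09 - j161.7 V.
Step 3 — Convert to polar: |V_total| = 180.4 V, ∠V_total = -116.3°.

V_total = 180.4∠-116.3° V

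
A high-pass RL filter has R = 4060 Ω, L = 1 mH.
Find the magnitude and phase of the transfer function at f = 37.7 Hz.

Step 1 — Angular frequency: ω = 2π·37.7 = 236.9 rad/s.
Step 2 — Transfer function: H(jω) = jωL/(R + jωL).
Step 3 — Numerator jωL = j·0.2369; denominator R + jωL = 4060 + j0.2369.
Step 4 — H = 3.404e-09 + j5.834e-05.
Step 5 — Magnitude: |H| = 5.834e-05 (-84.7 dB); phase: φ = 90.0°.

|H| = 5.834e-05 (-84.7 dB), φ = 90.0°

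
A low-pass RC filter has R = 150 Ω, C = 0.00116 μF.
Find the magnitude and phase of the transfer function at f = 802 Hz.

Step 1 — Angular frequency: ω = 2π·802 = 5039 rad/s.
Step 2 — Transfer function: H(jω) = 1/(1 + jωRC).
Step 3 — Denominator: 1 + jωRC = 1 + j·5039·150·1.16e-09 = 1 + j0.0008768.
Step 4 — H = 1 - j0.0008768.
Step 5 — Magnitude: |H| = 1 (-0.0 dB); phase: φ = -0.1°.

|H| = 1 (-0.0 dB), φ = -0.1°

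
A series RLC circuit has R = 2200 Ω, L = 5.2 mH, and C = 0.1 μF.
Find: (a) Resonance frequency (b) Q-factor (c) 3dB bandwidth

Step 1 — Resonance condition Im(Z)=0 gives ω₀ = 1/√(LC).
Step 2 — ω₀ = 1/√(0.0052·1e-07) = 4.385e+04 rad/s.
Step 3 — f₀ = ω₀/(2π) = 6979 Hz.
Step 4 — Series Q: Q = ω₀L/R = 4.385e+04·0.0052/2200 = 0.1037.
Step 5 — 3dB bandwidth: Δω = ω₀/Q = 4.231e+05 rad/s; BW = Δω/(2π) = 6.733e+04 Hz.

(a) f₀ = 6979 Hz  (b) Q = 0.1037  (c) BW = 6.733e+04 Hz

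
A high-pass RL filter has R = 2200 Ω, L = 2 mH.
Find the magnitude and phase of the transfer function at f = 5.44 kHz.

Step 1 — Angular frequency: ω = 2π·5440 = 3.418e+04 rad/s.
Step 2 — Transfer function: H(jω) = jωL/(R + jωL).
Step 3 — Numerator jωL = j·68.36; denominator R + jωL = 2200 + j68.36.
Step 4 — H = 0.0009646 + j0.03104.
Step 5 — Magnitude: |H| = 0.03106 (-30.2 dB); phase: φ = 88.2°.

|H| = 0.03106 (-30.2 dB), φ = 88.2°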